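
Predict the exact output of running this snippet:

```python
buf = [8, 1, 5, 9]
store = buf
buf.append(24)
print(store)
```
[8, 1, 5, 9, 24]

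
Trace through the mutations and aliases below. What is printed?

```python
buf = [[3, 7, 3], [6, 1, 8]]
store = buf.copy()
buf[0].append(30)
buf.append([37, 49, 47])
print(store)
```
[[3, 7, 3, 30], [6, 1, 8]]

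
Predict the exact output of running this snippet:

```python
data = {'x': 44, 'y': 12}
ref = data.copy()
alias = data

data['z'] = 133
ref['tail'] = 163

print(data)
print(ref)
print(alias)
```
{'x': 44, 'y': 12, 'z': 133}
{'x': 44, 'y': 12, 'tail': 163}
{'x': 44, 'y': 12, 'z': 133}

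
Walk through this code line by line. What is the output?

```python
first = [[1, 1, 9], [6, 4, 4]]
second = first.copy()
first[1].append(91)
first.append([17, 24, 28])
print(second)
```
[[1, 1, 9], [6, 4, 4, 91]]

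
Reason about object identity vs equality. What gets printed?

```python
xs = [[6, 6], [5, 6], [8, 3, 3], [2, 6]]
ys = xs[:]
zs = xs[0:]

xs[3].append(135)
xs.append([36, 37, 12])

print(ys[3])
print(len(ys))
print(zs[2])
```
[2, 6, 135]
4
[8, 3, 3]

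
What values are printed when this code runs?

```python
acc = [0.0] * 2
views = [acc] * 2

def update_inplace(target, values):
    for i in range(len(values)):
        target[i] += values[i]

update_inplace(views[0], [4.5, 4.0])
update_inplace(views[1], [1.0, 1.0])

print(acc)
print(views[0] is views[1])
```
[5.5, 5.0]
True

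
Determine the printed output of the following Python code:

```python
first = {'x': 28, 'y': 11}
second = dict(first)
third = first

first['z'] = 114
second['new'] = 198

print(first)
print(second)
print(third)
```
{'x': 28, 'y': 11, 'z': 114}
{'x': 28, 'y': 11, 'new': 198}
{'x': 28, 'y': 11, 'z': 114}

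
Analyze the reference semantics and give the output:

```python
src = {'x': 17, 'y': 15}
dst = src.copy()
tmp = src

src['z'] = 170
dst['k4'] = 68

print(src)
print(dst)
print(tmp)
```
{'x': 17, 'y': 15, 'z': 170}
{'x': 17, 'y': 15, 'k4': 68}
{'x': 17, 'y': 15, 'z': 170}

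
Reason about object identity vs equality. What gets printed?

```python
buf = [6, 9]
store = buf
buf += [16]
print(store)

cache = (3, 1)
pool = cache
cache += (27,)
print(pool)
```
[6, 9, 16]
(3, 1)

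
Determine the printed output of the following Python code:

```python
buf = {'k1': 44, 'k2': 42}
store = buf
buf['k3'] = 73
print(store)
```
{'k1': 44, 'k2': 42, 'k3': 73}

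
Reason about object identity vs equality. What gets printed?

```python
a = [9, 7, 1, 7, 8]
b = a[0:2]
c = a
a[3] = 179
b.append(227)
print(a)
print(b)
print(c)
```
[9, 7, 1, 179, 8]
[9, 7, 227]
[9, 7, 1, 179, 8]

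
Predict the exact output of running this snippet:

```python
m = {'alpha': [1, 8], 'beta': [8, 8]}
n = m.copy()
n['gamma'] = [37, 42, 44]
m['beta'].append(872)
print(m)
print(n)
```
{'alpha': [1, 8], 'beta': [8, 8, 872]}
{'alpha': [1, 8], 'beta': [8, 8, 872], 'gamma': [37, 42, 44]}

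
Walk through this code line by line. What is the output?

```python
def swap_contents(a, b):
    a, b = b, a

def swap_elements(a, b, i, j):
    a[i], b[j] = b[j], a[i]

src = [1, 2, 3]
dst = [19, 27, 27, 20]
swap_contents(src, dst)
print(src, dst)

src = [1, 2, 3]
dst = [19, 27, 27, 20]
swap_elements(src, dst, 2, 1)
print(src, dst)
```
[1, 2, 3] [19, 27, 27, 20]
[1, 2, 27] [19, 3, 27, 20]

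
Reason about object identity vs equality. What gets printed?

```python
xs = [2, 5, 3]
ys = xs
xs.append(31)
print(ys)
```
[2, 5, 3, 31]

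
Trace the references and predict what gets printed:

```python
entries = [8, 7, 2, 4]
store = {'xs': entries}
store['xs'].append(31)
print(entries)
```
[8, 7, 2, 4, 31]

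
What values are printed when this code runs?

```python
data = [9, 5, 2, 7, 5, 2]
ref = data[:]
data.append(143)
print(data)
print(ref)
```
[9, 5, 2, 7, 5, 2, 143]
[9, 5, 2, 7, 5, 2]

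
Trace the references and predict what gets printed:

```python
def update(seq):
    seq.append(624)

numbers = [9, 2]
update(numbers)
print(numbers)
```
[9, 2, 624]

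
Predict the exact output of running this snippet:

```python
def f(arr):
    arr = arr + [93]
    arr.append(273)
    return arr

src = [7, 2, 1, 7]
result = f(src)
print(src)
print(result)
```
[7, 2, 1, 7]
[7, 2, 1, 7, 93, 273]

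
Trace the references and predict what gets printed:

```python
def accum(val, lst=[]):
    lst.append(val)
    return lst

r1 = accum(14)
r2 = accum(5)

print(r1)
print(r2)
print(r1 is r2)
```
[14, 5]
[14, 5]
True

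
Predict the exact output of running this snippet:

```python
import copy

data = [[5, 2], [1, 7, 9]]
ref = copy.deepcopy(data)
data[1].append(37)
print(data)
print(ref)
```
[[5, 2], [1, 7, 9, 37]]
[[5, 2], [1, 7, 9]]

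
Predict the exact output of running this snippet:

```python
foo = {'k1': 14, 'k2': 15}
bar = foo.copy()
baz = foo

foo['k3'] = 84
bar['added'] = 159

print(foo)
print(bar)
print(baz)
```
{'k1': 14, 'k2': 15, 'k3': 84}
{'k1': 14, 'k2': 15, 'added': 159}
{'k1': 14, 'k2': 15, 'k3': 84}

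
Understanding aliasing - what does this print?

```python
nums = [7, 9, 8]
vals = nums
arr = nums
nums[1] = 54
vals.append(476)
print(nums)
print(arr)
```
[7, 54, 8, 476]
[7, 54, 8, 476]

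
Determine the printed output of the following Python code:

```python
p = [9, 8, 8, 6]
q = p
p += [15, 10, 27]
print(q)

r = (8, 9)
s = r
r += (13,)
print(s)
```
[9, 8, 8, 6, 15, 10, 27]
(8, 9)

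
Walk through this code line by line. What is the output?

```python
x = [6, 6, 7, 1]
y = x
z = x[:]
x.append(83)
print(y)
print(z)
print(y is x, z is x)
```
[6, 6, 7, 1, 83]
[6, 6, 7, 1]
True False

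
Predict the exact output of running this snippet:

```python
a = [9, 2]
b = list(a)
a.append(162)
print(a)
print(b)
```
[9, 2, 162]
[9, 2]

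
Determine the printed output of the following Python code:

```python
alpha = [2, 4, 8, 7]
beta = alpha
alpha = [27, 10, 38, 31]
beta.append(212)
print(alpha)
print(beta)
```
[27, 10, 38, 31]
[2, 4, 8, 7, 212]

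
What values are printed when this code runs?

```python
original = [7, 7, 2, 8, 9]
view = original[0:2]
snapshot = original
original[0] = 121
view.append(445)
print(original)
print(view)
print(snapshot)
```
[121, 7, 2, 8, 9]
[7, 7, 445]
[121, 7, 2, 8, 9]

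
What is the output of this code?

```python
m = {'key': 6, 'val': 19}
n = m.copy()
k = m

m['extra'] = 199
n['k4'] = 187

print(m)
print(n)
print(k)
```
{'key': 6, 'val': 19, 'extra': 199}
{'key': 6, 'val': 19, 'k4': 187}
{'key': 6, 'val': 19, 'extra': 199}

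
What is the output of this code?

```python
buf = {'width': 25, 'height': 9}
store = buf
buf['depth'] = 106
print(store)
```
{'width': 25, 'height': 9, 'depth': 106}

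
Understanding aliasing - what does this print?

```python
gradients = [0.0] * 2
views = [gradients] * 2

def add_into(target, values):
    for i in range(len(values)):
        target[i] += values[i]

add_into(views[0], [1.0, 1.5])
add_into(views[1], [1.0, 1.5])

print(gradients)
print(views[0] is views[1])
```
[2.0, 3.0]
True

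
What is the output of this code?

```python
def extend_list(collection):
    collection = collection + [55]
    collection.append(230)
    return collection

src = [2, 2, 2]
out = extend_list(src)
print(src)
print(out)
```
[2, 2, 2]
[2, 2, 2, 55, 230]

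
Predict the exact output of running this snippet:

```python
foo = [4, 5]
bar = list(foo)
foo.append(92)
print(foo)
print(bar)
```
[4, 5, 92]
[4, 5]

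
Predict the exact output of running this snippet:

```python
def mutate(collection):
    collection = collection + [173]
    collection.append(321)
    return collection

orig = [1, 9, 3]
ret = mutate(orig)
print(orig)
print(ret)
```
[1, 9, 3]
[1, 9, 3, 173, 321]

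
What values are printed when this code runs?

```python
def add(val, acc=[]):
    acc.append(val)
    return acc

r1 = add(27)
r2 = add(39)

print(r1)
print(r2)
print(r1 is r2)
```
[27, 39]
[27, 39]
True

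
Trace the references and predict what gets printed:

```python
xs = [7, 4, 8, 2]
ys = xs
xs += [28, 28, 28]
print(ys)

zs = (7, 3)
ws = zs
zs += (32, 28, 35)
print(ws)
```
[7, 4, 8, 2, 28, 28, 28]
(7, 3)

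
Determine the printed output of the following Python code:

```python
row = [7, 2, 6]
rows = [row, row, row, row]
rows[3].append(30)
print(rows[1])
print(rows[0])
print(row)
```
[7, 2, 6, 30]
[7, 2, 6, 30]
[7, 2, 6, 30]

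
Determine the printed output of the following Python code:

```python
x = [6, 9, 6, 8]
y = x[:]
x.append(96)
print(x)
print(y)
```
[6, 9, 6, 8, 96]
[6, 9, 6, 8]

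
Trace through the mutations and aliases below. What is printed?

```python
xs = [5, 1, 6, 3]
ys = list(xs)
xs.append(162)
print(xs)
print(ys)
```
[5, 1, 6, 3, 162]
[5, 1, 6, 3]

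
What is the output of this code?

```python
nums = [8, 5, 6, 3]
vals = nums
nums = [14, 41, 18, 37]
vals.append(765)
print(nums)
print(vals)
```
[14, 41, 18, 37]
[8, 5, 6, 3, 765]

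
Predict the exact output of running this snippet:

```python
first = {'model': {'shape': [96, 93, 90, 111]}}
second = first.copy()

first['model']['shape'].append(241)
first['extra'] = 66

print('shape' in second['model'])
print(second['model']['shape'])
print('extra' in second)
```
True
[96, 93, 90, 111, 241]
False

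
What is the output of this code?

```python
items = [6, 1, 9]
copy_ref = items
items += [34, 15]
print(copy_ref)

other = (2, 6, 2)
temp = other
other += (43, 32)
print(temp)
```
[6, 1, 9, 34, 15]
(2, 6, 2)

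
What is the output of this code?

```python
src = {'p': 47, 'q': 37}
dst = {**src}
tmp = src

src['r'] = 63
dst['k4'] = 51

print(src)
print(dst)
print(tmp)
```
{'p': 47, 'q': 37, 'r': 63}
{'p': 47, 'q': 37, 'k4': 51}
{'p': 47, 'q': 37, 'r': 63}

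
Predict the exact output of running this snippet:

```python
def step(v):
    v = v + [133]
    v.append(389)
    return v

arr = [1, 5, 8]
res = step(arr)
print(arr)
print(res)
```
[1, 5, 8]
[1, 5, 8, 133, 389]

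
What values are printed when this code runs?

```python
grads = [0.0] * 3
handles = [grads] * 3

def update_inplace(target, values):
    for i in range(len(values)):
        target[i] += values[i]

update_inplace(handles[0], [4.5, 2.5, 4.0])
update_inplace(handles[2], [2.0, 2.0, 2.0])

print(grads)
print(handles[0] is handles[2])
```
[6.5, 4.5, 6.0]
True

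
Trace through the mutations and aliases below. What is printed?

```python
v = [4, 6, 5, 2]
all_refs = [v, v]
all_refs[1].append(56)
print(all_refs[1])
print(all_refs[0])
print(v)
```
[4, 6, 5, 2, 56]
[4, 6, 5, 2, 56]
[4, 6, 5, 2, 56]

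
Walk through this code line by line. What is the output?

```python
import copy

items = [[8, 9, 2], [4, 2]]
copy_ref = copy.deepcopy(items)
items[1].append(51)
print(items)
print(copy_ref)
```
[[8, 9, 2], [4, 2, 51]]
[[8, 9, 2], [4, 2]]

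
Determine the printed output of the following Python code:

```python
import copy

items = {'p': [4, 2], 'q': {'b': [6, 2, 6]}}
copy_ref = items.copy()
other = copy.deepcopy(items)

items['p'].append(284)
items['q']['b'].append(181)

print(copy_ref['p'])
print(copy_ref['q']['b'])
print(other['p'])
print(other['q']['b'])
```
[4, 2, 284]
[6, 2, 6, 181]
[4, 2]
[6, 2, 6]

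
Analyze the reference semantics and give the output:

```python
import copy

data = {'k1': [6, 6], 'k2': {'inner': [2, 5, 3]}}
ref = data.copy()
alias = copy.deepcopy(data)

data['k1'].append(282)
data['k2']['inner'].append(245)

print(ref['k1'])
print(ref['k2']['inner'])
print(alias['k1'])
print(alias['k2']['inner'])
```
[6, 6, 282]
[2, 5, 3, 245]
[6, 6]
[2, 5, 3]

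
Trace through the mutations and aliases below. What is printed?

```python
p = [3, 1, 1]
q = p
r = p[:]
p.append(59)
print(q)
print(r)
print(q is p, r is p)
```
[3, 1, 1, 59]
[3, 1, 1]
True False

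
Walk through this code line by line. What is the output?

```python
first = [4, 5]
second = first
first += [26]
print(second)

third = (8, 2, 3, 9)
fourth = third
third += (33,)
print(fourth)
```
[4, 5, 26]
(8, 2, 3, 9)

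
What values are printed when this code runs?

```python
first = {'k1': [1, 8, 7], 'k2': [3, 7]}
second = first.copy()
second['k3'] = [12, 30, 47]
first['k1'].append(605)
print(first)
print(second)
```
{'k1': [1, 8, 7, 605], 'k2': [3, 7]}
{'k1': [1, 8, 7, 605], 'k2': [3, 7], 'k3': [12, 30, 47]}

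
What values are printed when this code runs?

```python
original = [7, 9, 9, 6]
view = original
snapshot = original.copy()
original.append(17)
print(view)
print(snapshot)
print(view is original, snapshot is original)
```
[7, 9, 9, 6, 17]
[7, 9, 9, 6]
True False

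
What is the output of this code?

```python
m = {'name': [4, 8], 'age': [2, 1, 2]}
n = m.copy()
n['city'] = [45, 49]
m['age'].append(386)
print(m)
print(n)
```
{'name': [4, 8], 'age': [2, 1, 2, 386]}
{'name': [4, 8], 'age': [2, 1, 2, 386], 'city': [45, 49]}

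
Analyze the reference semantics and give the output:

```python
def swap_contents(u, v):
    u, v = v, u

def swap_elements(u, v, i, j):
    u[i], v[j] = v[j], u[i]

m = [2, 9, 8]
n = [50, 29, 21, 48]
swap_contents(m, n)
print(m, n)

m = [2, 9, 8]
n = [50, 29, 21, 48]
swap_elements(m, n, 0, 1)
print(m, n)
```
[2, 9, 8] [50, 29, 21, 48]
[29, 9, 8] [50, 2, 21, 48]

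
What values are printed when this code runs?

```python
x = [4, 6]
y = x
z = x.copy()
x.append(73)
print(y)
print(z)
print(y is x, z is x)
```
[4, 6, 73]
[4, 6]
True False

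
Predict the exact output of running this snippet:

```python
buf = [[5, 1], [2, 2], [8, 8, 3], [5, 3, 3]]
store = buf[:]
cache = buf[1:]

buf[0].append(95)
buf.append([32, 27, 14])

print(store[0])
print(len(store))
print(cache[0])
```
[5, 1, 95]
4
[2, 2]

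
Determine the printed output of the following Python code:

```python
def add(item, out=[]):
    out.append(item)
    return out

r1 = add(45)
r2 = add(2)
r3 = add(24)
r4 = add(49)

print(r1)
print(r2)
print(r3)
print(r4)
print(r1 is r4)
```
[45, 2, 24, 49]
[45, 2, 24, 49]
[45, 2, 24, 49]
[45, 2, 24, 49]
True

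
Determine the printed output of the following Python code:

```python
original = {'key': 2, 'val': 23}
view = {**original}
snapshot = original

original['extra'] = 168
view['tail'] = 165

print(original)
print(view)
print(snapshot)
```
{'key': 2, 'val': 23, 'extra': 168}
{'key': 2, 'val': 23, 'tail': 165}
{'key': 2, 'val': 23, 'extra': 168}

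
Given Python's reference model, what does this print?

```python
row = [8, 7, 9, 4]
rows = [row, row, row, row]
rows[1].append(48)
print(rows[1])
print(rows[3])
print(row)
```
[8, 7, 9, 4, 48]
[8, 7, 9, 4, 48]
[8, 7, 9, 4, 48]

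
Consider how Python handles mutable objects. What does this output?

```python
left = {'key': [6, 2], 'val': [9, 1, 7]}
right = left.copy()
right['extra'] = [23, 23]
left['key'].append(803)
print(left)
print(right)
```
{'key': [6, 2, 803], 'val': [9, 1, 7]}
{'key': [6, 2, 803], 'val': [9, 1, 7], 'extra': [23, 23]}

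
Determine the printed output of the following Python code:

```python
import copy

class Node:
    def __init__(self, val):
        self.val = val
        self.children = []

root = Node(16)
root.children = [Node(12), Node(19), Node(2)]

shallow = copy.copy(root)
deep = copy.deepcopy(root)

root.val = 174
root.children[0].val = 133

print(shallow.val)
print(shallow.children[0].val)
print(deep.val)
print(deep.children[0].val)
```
16
133
16
12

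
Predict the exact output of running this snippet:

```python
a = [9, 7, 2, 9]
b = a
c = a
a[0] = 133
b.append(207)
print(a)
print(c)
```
[133, 7, 2, 9, 207]
[133, 7, 2, 9, 207]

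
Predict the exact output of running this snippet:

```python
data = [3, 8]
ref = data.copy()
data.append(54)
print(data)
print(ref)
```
[3, 8, 54]
[3, 8]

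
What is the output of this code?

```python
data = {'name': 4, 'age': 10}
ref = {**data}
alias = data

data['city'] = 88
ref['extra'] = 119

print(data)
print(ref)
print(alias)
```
{'name': 4, 'age': 10, 'city': 88}
{'name': 4, 'age': 10, 'extra': 119}
{'name': 4, 'age': 10, 'city': 88}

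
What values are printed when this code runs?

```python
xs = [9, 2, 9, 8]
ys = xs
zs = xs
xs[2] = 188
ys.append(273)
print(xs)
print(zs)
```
[9, 2, 188, 8, 273]
[9, 2, 188, 8, 273]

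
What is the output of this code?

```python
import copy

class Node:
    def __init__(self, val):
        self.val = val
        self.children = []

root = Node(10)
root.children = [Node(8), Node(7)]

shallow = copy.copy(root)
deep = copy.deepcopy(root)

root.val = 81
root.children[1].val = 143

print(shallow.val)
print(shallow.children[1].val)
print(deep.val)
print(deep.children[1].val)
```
10
143
10
7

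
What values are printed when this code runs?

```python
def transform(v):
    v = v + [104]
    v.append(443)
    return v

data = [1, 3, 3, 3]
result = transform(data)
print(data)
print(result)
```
[1, 3, 3, 3]
[1, 3, 3, 3, 104, 443]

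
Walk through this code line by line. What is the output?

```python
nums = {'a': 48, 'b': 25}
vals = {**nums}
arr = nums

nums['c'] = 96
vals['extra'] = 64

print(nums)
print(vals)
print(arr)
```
{'a': 48, 'b': 25, 'c': 96}
{'a': 48, 'b': 25, 'extra': 64}
{'a': 48, 'b': 25, 'c': 96}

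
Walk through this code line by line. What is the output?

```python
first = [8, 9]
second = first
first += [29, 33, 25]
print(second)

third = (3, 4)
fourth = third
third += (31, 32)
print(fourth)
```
[8, 9, 29, 33, 25]
(3, 4)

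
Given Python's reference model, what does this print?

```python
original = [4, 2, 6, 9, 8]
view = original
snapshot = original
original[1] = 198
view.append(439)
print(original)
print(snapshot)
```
[4, 198, 6, 9, 8, 439]
[4, 198, 6, 9, 8, 439]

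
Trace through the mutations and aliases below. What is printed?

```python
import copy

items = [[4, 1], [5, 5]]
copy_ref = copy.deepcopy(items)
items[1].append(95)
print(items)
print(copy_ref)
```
[[4, 1], [5, 5, 95]]
[[4, 1], [5, 5]]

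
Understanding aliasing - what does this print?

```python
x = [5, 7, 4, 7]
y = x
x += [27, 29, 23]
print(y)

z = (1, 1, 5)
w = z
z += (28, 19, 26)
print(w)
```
[5, 7, 4, 7, 27, 29, 23]
(1, 1, 5)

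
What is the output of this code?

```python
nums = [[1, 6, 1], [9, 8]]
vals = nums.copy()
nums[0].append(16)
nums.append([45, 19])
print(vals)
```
[[1, 6, 1, 16], [9, 8]]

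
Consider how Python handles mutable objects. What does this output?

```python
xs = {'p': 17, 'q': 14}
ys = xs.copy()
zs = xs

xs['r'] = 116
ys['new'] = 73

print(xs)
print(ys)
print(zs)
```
{'p': 17, 'q': 14, 'r': 116}
{'p': 17, 'q': 14, 'new': 73}
{'p': 17, 'q': 14, 'r': 116}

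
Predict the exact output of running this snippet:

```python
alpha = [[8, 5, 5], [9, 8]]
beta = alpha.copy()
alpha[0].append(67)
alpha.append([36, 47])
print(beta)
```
[[8, 5, 5, 67], [9, 8]]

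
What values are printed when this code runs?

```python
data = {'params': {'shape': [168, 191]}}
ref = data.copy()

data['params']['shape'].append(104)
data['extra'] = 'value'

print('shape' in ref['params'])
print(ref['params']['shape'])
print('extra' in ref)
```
True
[168, 191, 104]
False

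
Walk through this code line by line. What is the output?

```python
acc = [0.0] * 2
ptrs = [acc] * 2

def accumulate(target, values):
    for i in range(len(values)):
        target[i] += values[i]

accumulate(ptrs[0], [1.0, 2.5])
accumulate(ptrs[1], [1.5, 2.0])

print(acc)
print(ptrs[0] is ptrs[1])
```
[2.5, 4.5]
True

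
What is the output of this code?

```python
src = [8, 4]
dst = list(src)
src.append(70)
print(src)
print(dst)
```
[8, 4, 70]
[8, 4]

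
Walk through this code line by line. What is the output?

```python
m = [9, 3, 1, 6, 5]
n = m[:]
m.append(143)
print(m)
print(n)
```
[9, 3, 1, 6, 5, 143]
[9, 3, 1, 6, 5]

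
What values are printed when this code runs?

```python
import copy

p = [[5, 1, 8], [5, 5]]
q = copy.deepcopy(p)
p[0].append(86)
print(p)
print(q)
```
[[5, 1, 8, 86], [5, 5]]
[[5, 1, 8], [5, 5]]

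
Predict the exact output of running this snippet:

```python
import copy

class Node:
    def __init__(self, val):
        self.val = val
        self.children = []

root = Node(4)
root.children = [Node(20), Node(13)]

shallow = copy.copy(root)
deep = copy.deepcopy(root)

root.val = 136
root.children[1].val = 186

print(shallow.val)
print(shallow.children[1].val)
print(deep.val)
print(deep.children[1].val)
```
4
186
4
13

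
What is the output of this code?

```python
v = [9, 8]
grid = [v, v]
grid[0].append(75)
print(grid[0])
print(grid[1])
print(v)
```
[9, 8, 75]
[9, 8, 75]
[9, 8, 75]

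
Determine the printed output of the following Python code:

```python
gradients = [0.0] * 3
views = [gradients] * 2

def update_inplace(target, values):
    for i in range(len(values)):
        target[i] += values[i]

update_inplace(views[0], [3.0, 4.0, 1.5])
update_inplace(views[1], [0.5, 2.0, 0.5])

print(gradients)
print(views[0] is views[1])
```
[3.5, 6.0, 2.0]
True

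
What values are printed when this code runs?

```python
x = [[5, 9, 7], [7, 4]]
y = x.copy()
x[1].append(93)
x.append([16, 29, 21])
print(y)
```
[[5, 9, 7], [7, 4, 93]]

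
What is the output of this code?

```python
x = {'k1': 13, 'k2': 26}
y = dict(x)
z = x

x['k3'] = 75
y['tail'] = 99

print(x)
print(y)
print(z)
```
{'k1': 13, 'k2': 26, 'k3': 75}
{'k1': 13, 'k2': 26, 'tail': 99}
{'k1': 13, 'k2': 26, 'k3': 75}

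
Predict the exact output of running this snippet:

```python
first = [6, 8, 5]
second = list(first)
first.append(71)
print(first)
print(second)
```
[6, 8, 5, 71]
[6, 8, 5]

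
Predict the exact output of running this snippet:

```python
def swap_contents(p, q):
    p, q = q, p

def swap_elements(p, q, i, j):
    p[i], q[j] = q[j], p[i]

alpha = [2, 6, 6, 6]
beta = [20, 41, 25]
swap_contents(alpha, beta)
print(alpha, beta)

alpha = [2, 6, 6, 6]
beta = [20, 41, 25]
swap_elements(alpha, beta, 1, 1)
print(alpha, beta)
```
[2, 6, 6, 6] [20, 41, 25]
[2, 41, 6, 6] [20, 6, 25]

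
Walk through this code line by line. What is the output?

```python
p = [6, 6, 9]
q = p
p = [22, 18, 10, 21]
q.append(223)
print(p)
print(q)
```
[22, 18, 10, 21]
[6, 6, 9, 223]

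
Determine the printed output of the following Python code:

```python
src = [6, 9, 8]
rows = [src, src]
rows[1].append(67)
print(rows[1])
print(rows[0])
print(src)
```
[6, 9, 8, 67]
[6, 9, 8, 67]
[6, 9, 8, 67]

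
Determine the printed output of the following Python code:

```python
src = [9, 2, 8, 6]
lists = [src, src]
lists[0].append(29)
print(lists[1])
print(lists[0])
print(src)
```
[9, 2, 8, 6, 29]
[9, 2, 8, 6, 29]
[9, 2, 8, 6, 29]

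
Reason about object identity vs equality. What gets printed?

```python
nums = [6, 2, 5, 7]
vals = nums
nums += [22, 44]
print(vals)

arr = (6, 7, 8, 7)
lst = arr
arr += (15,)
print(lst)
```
[6, 2, 5, 7, 22, 44]
(6, 7, 8, 7)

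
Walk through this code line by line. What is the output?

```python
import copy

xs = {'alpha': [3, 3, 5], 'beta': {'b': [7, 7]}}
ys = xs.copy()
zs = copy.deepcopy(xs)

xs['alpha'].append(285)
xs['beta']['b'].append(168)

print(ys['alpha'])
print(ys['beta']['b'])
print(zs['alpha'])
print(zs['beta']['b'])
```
[3, 3, 5, 285]
[7, 7, 168]
[3, 3, 5]
[7, 7]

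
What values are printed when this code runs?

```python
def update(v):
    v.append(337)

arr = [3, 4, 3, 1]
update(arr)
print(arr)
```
[3, 4, 3, 1, 337]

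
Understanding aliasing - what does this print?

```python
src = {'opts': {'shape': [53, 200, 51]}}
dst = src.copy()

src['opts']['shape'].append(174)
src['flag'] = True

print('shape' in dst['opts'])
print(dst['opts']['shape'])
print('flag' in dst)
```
True
[53, 200, 51, 174]
False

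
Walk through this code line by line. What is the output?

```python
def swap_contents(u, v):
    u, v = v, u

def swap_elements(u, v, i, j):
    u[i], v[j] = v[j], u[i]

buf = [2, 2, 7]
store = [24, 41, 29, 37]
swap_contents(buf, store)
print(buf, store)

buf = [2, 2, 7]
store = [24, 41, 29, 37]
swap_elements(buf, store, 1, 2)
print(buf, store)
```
[2, 2, 7] [24, 41, 29, 37]
[2, 29, 7] [24, 41, 2, 37]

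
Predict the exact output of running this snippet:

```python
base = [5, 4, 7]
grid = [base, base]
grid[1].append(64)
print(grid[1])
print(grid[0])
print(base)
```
[5, 4, 7, 64]
[5, 4, 7, 64]
[5, 4, 7, 64]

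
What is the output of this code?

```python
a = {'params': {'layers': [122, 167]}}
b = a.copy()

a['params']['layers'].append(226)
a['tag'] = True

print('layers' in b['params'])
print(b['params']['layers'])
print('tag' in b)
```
True
[122, 167, 226]
False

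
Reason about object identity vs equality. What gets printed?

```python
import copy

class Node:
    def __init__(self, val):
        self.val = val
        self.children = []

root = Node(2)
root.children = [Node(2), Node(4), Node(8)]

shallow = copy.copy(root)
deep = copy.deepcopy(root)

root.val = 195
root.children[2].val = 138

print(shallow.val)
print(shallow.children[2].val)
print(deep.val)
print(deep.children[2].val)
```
2
138
2
8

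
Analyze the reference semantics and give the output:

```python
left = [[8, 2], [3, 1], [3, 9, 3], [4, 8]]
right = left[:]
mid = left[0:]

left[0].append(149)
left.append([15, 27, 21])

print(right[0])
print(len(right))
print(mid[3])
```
[8, 2, 149]
4
[4, 8]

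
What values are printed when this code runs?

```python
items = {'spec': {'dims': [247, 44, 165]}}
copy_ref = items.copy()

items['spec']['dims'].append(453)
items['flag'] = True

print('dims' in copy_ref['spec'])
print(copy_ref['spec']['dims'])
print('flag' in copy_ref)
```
True
[247, 44, 165, 453]
False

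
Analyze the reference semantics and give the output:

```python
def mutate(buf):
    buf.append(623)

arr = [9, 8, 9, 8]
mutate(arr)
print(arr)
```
[9, 8, 9, 8, 623]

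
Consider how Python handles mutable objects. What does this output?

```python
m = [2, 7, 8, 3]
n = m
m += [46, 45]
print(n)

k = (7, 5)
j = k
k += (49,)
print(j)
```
[2, 7, 8, 3, 46, 45]
(7, 5)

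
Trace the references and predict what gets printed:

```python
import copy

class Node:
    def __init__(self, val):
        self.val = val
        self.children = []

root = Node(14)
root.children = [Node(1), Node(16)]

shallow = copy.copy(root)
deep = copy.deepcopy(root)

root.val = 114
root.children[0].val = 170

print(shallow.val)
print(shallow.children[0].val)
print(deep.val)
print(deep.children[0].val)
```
14
170
14
1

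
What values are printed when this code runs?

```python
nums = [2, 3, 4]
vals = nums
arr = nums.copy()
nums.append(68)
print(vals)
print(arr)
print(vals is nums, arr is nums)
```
[2, 3, 4, 68]
[2, 3, 4]
True False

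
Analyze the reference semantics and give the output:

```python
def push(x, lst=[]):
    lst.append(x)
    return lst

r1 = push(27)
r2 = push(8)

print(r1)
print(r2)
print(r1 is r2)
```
[27, 8]
[27, 8]
True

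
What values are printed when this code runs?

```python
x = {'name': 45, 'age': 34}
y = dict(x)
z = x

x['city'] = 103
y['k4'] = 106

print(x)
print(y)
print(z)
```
{'name': 45, 'age': 34, 'city': 103}
{'name': 45, 'age': 34, 'k4': 106}
{'name': 45, 'age': 34, 'city': 103}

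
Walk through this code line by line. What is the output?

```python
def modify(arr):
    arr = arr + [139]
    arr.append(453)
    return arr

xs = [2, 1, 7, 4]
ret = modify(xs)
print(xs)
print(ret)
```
[2, 1, 7, 4]
[2, 1, 7, 4, 139, 453]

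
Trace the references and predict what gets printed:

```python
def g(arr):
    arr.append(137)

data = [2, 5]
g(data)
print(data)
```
[2, 5, 137]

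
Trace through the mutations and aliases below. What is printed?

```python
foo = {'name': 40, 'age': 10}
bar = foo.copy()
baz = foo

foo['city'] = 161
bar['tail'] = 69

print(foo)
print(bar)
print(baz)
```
{'name': 40, 'age': 10, 'city': 161}
{'name': 40, 'age': 10, 'tail': 69}
{'name': 40, 'age': 10, 'city': 161}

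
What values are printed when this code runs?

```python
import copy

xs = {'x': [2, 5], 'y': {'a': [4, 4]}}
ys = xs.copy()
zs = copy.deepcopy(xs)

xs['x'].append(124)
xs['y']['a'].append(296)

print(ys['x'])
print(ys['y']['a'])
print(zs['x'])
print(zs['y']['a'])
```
[2, 5, 124]
[4, 4, 296]
[2, 5]
[4, 4]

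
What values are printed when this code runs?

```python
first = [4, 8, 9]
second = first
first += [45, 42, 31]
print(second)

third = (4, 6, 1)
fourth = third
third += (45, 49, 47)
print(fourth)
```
[4, 8, 9, 45, 42, 31]
(4, 6, 1)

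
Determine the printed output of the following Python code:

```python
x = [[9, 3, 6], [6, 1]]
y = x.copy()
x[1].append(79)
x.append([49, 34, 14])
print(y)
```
[[9, 3, 6], [6, 1, 79]]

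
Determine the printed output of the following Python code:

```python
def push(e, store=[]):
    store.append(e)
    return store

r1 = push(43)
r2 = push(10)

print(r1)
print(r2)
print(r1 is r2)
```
[43, 10]
[43, 10]
True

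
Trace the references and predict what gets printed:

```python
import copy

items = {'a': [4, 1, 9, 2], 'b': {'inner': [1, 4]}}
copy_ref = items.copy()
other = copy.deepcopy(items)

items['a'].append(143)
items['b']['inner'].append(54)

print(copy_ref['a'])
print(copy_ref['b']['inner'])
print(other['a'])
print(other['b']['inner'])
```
[4, 1, 9, 2, 143]
[1, 4, 54]
[4, 1, 9, 2]
[1, 4]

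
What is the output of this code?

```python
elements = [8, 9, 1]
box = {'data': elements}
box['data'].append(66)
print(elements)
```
[8, 9, 1, 66]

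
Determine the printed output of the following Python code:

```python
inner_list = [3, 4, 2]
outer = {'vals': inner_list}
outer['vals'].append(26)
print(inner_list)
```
[3, 4, 2, 26]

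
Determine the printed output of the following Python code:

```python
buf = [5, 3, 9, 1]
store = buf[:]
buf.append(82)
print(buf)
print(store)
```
[5, 3, 9, 1, 82]
[5, 3, 9, 1]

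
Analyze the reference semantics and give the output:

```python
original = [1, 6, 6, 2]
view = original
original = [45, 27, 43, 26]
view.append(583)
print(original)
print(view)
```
[45, 27, 43, 26]
[1, 6, 6, 2, 583]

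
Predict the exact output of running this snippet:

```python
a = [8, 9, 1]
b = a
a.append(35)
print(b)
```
[8, 9, 1, 35]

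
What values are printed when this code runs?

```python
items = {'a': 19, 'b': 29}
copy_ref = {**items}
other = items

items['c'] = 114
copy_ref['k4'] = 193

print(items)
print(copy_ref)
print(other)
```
{'a': 19, 'b': 29, 'c': 114}
{'a': 19, 'b': 29, 'k4': 193}
{'a': 19, 'b': 29, 'c': 114}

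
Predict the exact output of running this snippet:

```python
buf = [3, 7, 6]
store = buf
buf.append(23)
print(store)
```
[3, 7, 6, 23]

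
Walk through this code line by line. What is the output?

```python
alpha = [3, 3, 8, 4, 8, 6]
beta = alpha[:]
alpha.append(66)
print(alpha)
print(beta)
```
[3, 3, 8, 4, 8, 6, 66]
[3, 3, 8, 4, 8, 6]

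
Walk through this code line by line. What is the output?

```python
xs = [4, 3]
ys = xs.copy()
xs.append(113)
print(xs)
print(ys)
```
[4, 3, 113]
[4, 3]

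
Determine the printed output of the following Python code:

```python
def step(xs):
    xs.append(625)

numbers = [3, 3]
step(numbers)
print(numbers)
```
[3, 3, 625]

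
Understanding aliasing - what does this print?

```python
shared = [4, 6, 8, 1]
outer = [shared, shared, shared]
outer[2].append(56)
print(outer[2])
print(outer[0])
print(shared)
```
[4, 6, 8, 1, 56]
[4, 6, 8, 1, 56]
[4, 6, 8, 1, 56]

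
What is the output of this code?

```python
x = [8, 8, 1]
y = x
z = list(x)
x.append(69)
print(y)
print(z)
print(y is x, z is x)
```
[8, 8, 1, 69]
[8, 8, 1]
True False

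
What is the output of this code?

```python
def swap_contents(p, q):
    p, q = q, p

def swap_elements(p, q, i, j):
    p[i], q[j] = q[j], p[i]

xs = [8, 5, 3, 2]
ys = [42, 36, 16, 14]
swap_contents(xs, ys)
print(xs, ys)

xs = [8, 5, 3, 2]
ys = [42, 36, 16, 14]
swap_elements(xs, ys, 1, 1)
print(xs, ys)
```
[8, 5, 3, 2] [42, 36, 16, 14]
[8, 36, 3, 2] [42, 5, 16, 14]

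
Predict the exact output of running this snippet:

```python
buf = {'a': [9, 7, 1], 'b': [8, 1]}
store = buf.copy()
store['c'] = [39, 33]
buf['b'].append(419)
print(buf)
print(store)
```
{'a': [9, 7, 1], 'b': [8, 1, 419]}
{'a': [9, 7, 1], 'b': [8, 1, 419], 'c': [39, 33]}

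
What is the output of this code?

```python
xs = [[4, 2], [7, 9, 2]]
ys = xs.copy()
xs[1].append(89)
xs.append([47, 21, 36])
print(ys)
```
[[4, 2], [7, 9, 2, 89]]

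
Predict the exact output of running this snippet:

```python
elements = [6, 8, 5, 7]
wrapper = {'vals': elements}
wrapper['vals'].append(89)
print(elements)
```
[6, 8, 5, 7, 89]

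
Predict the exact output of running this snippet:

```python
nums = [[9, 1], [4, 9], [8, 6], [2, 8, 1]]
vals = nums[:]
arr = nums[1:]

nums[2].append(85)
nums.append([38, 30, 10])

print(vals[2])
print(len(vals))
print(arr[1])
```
[8, 6, 85]
4
[8, 6, 85]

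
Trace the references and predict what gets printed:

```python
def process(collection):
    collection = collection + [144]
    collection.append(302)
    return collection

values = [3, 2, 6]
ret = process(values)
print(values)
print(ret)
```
[3, 2, 6]
[3, 2, 6, 144, 302]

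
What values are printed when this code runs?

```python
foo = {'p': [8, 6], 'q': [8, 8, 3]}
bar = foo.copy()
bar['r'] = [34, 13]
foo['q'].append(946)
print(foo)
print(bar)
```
{'p': [8, 6], 'q': [8, 8, 3, 946]}
{'p': [8, 6], 'q': [8, 8, 3, 946], 'r': [34, 13]}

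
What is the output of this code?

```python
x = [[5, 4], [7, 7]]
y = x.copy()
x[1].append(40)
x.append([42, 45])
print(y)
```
[[5, 4], [7, 7, 40]]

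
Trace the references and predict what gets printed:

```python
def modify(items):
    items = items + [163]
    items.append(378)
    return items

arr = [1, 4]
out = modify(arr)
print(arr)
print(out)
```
[1, 4]
[1, 4, 163, 378]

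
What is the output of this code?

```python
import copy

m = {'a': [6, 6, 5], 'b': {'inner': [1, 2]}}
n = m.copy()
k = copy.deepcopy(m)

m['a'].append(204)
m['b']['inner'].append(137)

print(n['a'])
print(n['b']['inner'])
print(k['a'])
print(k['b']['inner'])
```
[6, 6, 5, 204]
[1, 2, 137]
[6, 6, 5]
[1, 2]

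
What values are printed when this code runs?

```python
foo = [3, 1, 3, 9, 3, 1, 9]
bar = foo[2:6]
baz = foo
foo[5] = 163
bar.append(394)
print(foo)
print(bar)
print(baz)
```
[3, 1, 3, 9, 3, 163, 9]
[3, 9, 3, 1, 394]
[3, 1, 3, 9, 3, 163, 9]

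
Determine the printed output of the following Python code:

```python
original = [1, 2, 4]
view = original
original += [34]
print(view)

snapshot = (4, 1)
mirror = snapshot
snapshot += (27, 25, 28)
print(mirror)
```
[1, 2, 4, 34]
(4, 1)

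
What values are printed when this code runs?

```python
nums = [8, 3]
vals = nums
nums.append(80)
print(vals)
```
[8, 3, 80]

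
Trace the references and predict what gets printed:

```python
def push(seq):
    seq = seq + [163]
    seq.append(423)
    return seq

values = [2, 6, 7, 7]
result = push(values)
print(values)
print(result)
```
[2, 6, 7, 7]
[2, 6, 7, 7, 163, 423]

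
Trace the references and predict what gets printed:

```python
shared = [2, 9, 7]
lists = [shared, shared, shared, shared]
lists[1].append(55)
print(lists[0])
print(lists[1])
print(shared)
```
[2, 9, 7, 55]
[2, 9, 7, 55]
[2, 9, 7, 55]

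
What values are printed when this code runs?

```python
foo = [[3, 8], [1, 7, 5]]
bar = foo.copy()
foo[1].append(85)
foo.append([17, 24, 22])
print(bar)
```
[[3, 8], [1, 7, 5, 85]]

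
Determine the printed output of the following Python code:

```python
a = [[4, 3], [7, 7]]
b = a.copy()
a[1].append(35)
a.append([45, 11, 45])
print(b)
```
[[4, 3], [7, 7, 35]]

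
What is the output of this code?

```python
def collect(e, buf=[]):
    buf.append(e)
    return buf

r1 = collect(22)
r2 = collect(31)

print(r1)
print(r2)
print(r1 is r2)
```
[22, 31]
[22, 31]
True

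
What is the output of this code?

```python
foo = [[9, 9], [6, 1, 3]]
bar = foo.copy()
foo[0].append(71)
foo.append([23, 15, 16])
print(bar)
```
[[9, 9, 71], [6, 1, 3]]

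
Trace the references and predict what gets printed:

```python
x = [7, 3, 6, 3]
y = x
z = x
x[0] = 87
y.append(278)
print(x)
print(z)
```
[87, 3, 6, 3, 278]
[87, 3, 6, 3, 278]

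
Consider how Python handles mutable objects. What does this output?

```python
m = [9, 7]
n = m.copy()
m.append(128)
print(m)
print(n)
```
[9, 7, 128]
[9, 7]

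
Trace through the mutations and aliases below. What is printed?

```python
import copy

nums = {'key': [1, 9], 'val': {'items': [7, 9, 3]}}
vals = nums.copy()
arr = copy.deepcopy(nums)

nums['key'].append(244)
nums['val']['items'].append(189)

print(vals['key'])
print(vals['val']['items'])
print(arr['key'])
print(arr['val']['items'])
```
[1, 9, 244]
[7, 9, 3, 189]
[1, 9]
[7, 9, 3]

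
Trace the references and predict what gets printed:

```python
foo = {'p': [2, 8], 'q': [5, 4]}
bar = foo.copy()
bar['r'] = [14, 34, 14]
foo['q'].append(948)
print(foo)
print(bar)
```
{'p': [2, 8], 'q': [5, 4, 948]}
{'p': [2, 8], 'q': [5, 4, 948], 'r': [14, 34, 14]}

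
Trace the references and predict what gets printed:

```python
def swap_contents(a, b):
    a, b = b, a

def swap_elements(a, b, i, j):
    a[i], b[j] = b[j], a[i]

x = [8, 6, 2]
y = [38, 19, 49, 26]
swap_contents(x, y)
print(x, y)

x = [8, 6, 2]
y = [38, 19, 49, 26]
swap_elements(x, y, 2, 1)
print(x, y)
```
[8, 6, 2] [38, 19, 49, 26]
[8, 6, 19] [38, 2, 49, 26]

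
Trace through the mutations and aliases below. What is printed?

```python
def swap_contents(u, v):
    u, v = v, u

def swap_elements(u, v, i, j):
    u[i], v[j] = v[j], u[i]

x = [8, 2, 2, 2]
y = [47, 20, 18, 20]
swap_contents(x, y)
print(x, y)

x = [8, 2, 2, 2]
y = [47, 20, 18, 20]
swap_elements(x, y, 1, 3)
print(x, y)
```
[8, 2, 2, 2] [47, 20, 18, 20]
[8, 20, 2, 2] [47, 20, 18, 2]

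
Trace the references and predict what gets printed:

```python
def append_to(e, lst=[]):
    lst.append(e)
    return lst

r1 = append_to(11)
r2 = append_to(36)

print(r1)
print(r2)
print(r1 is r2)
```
[11, 36]
[11, 36]
True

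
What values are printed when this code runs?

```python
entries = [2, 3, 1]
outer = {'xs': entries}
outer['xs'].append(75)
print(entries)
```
[2, 3, 1, 75]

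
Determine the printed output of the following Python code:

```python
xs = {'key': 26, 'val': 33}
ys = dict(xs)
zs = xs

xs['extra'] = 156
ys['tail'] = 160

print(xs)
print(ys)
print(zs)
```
{'key': 26, 'val': 33, 'extra': 156}
{'key': 26, 'val': 33, 'tail': 160}
{'key': 26, 'val': 33, 'extra': 156}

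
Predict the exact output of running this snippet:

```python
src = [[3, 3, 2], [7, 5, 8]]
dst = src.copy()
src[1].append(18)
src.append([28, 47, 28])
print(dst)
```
[[3, 3, 2], [7, 5, 8, 18]]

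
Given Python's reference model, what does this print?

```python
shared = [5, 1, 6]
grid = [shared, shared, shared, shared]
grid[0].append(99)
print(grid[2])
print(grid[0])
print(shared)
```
[5, 1, 6, 99]
[5, 1, 6, 99]
[5, 1, 6, 99]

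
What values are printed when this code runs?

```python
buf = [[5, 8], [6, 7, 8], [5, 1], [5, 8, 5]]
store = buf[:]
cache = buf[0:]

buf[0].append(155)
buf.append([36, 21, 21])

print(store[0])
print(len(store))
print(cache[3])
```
[5, 8, 155]
4
[5, 8, 5]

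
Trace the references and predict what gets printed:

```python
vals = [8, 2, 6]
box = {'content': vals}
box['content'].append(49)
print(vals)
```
[8, 2, 6, 49]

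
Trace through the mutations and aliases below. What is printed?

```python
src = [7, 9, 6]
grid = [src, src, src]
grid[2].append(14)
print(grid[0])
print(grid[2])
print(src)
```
[7, 9, 6, 14]
[7, 9, 6, 14]
[7, 9, 6, 14]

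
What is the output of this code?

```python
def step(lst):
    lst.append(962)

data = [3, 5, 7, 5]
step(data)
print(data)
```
[3, 5, 7, 5, 962]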